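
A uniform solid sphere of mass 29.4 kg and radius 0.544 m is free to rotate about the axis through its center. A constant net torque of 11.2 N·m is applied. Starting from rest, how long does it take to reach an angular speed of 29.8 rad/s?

t ≈ 9.26 s

I = (2/5)MR² = (2/5)(29.4)(0.544)² = 3.480 kg·m².
α = τ/I = 11.2/3.480 = 3.218 rad/s².
ω = αt ⇒ t = ω/α = 29.8/3.218 = 9.260 s.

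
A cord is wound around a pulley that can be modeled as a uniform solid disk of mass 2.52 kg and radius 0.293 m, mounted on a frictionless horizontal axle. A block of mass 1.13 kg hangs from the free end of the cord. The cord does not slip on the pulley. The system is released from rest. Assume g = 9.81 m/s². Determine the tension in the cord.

I = ½MR² = (1/2)(2.52)(0.293)² = 0.1082 kg·m².
Block: mg − T = ma. Pulley: TR = Iα. No-slip: a = αR, so T = (I/R²)a = 1.260·a.
Then mg = (m + 1.260)a, so a = (1.13)(9.81)/(1.13 + 1.260) = 4.638 m/s².
T = 1.260·a = 5.844 N.

T ≈ 5.84 N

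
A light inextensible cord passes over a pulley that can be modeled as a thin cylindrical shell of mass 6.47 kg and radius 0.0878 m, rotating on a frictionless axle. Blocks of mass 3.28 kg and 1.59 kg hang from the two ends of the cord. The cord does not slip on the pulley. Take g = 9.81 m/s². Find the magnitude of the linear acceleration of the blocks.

a ≈ 1.46 m/s²

I = MR² = (6.47)(0.0878)² = 0.04988 kg·m².
Heavier block: m₁g − T₁ = m₁a. Lighter block: T₂ − m₂g = m₂a.
Pulley: (T₁ − T₂)R = Iα = I(a/R), so T₁ − T₂ = (I/R²)a = 1·M_p a = 6.470·a.
Adding the three: (m₁ − m₂)g = (m₁ + m₂ + 6.470)a, so a = (3.28 − 1.59)(9.81)/(3.28 + 1.59 + 6.470) = 1.462 m/s².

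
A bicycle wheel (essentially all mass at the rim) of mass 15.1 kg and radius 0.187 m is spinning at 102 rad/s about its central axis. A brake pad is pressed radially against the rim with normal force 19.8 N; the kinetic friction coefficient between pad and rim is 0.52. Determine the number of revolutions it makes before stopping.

≈ 227 revolutions

I = MR² = (15.1)(0.187)² = 0.5280 kg·m².
Friction force f = μN = (0.52)(19.8) = 10.30 N at the rim; torque magnitude τ = fR = 1.925 N·m, opposing ω.
|α| = τ/I = 1.925/0.5280 = 3.646 rad/s² (deceleration).
ω² = ω₀² − 2|α|θ with ω = 0 ⇒ θ = ω₀²/(2|α|) = 1427 rad = 227.1 rev.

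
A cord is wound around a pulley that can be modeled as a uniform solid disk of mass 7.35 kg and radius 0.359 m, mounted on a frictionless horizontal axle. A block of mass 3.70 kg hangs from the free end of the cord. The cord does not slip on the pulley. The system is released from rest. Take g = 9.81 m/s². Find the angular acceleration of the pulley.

I = ½MR² = (1/2)(7.35)(0.359)² = 0.4736 kg·m².
Block: mg − T = ma. Pulley: TR = Iα. No-slip: a = αR, so T = (I/R²)a = 3.675·a.
Then mg = (m + 3.675)a, so a = (3.70)(9.81)/(3.70 + 3.675) = 4.922 m/s².
α = a/R = 4.922/0.359 = 13.71 rad/s².

α ≈ 13.7 rad/s²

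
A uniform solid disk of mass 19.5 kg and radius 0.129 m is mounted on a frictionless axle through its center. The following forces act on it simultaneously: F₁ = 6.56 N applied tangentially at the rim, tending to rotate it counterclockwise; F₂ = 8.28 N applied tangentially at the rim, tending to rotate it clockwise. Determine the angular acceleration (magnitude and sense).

α ≈ 1.37 rad/s², clockwise

I = ½MR² = (1/2)(19.5)(0.129)² = 0.1622 kg·m².
Taking counterclockwise as positive: τ₁ = +(6.56)(0.129) = +0.8462 N·m; τ₂ = −(8.28)(0.129) = −1.068 N·m.
Net torque τ = -0.2219 N·m.
α = τ/I = -0.2219/0.1622 = -1.368 rad/s².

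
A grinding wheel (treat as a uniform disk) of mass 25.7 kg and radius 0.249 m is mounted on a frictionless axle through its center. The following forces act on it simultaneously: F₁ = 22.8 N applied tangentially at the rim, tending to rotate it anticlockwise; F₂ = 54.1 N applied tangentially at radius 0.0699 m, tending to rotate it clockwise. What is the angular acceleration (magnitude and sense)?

α ≈ 2.38 rad/s², anticlockwise

I = ½MR² = (1/2)(25.7)(0.249)² = 0.7967 kg·m².
Taking anticlockwise as positive: τ₁ = +(22.8)(0.249) = +5.677 N·m; τ₂ = −(54.1)(0.0699) = −3.782 N·m.
Net torque τ = 1.896 N·m.
α = τ/I = 1.896/0.7967 = 2.379 rad/s².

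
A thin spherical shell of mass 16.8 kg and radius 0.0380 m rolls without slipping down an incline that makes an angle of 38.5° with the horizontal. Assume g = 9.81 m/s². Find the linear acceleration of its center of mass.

Translation along the incline: Mg sinθ − f = Ma.
Rotation about the center: fR = Iα with I = (2/3)MR². No-slip gives a = αR, so f = (I/R²)a = (2/3)M a.
Substituting: Mg sinθ = (1 + 0.6667)Ma, so a = g sinθ/(1 + 0.6667) = (9.81) sin 38.5° / 1.667 = 3.664 m/s².

a ≈ 3.66 m/s²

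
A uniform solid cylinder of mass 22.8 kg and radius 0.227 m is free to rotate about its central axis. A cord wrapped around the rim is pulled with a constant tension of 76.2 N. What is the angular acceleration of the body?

α ≈ 29.4 rad/s²

I = ½MR² = (1/2)(22.8)(0.227)² = 0.5874 kg·m².
τ = F R = (76.2)(0.227) = 17.30 N·m.
From τ = Iα: α = 17.30/0.5874 = 29.45 rad/s².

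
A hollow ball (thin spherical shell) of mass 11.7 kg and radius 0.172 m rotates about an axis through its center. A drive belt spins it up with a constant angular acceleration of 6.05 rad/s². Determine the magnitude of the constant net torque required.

I = (2/3)MR² = (2/3)(11.7)(0.172)² = 0.2308 kg·m².
τ = Iα = (0.2308)(6.050) = 1.396 N·m.

τ ≈ 1.40 N·m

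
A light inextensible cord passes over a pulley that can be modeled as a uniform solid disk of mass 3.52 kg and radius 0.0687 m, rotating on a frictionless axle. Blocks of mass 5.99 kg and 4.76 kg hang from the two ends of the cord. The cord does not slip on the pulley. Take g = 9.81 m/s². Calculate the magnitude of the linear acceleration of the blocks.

a ≈ 0.965 m/s²

I = ½MR² = (1/2)(3.52)(0.0687)² = 0.008307 kg·m².
Heavier block: m₁g − T₁ = m₁a. Lighter block: T₂ − m₂g = m₂a.
Pulley: (T₁ − T₂)R = Iα = I(a/R), so T₁ − T₂ = (I/R²)a = (1/2)M_p a = 1.760·a.
Adding the three: (m₁ − m₂)g = (m₁ + m₂ + 1.760)a, so a = (5.99 − 4.76)(9.81)/(5.99 + 4.76 + 1.760) = 0.9645 m/s².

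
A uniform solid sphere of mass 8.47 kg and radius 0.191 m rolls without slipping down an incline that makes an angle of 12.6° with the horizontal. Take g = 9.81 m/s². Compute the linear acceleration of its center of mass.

a ≈ 1.53 m/s²

Translation along the incline: Mg sinθ − f = Ma.
Rotation about the center: fR = Iα with I = (2/5)MR². No-slip gives a = αR, so f = (I/R²)a = (2/5)M a.
Substituting: Mg sinθ = (1 + 0.4000)Ma, so a = g sinθ/(1 + 0.4000) = (9.81) sin 12.6° / 1.400 = 1.529 m/s².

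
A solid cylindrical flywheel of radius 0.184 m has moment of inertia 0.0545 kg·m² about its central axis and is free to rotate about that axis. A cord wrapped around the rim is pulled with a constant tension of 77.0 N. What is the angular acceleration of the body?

τ = F R = (77.0)(0.184) = 14.17 N·m.
From τ = Iα: α = 14.17/0.05450 = 260.0 rad/s².

α ≈ 260 rad/s²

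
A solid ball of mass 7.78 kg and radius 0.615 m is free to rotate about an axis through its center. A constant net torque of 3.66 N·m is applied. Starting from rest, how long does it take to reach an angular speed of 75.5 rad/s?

I = (2/5)MR² = (2/5)(7.78)(0.615)² = 1.177 kg·m².
α = τ/I = 3.66/1.177 = 3.110 rad/s².
ω = αt ⇒ t = ω/α = 75.5/3.110 = 24.28 s.

t ≈ 24.3 s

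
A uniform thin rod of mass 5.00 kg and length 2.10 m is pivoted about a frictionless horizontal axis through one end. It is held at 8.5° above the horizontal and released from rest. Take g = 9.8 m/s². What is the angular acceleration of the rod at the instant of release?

About the pivot, I = (1/3)ML² = (1/3)(5.00)(2.10)² = 7.350 kg·m².
The weight acts at the center, a distance L/2 = 1.050 m from the pivot; τ = Mg(L/2) cos 8.5° = 50.88 N·m.
α = τ/I = 50.88/7.350 = 6.923 rad/s².

α ≈ 6.92 rad/s²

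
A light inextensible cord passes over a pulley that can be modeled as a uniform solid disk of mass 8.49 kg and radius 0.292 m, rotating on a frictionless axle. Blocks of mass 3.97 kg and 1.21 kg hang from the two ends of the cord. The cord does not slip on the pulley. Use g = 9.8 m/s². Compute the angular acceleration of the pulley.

I = ½MR² = (1/2)(8.49)(0.292)² = 0.3619 kg·m².
Heavier block: m₁g − T₁ = m₁a. Lighter block: T₂ − m₂g = m₂a.
Pulley: (T₁ − T₂)R = Iα = I(a/R), so T₁ − T₂ = (I/R²)a = (1/2)M_p a = 4.245·a.
Adding the three: (m₁ − m₂)g = (m₁ + m₂ + 4.245)a, so a = (3.97 − 1.21)(9.8)/(3.97 + 1.21 + 4.245) = 2.870 m/s².
α = a/R = 2.870/0.292 = 9.828 rad/s².

α ≈ 9.83 rad/s²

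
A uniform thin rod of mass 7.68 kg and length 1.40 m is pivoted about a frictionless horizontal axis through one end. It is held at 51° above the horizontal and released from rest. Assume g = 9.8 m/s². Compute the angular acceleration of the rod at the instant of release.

α ≈ 6.61 rad/s²

About the pivot, I = (1/3)ML² = (1/3)(7.68)(1.40)² = 5.018 kg·m².
The weight acts at the center, a distance L/2 = 0.7000 m from the pivot; τ = Mg(L/2) cos 51° = 33.16 N·m.
α = τ/I = 33.16/5.018 = 6.608 rad/s².
(Equivalently α = (3g/(2L)) cos 51° = 6.608 rad/s².)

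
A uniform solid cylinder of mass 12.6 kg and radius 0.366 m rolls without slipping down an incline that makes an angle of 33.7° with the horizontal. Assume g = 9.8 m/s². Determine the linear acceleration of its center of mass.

Translation along the incline: Mg sinθ − f = Ma.
Rotation about the center: fR = Iα with I = ½MR². No-slip gives a = αR, so f = (I/R²)a = (1/2)M a.
Substituting: Mg sinθ = (1 + 0.5000)Ma, so a = g sinθ/(1 + 0.5000) = (9.8) sin 33.7° / 1.500 = 3.625 m/s².

a ≈ 3.62 m/s²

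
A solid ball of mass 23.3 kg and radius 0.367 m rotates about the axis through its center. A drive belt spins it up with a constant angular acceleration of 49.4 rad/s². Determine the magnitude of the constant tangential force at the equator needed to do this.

F ≈ 169 N

I = (2/5)MR² = (2/5)(23.3)(0.367)² = 1.255 kg·m².
The required torque is τ = Iα = (1.255)(49.40) = 62.01 N·m.
A tangential force at the equator gives τ = FR, so F = τ/R = 62.01/0.367 = 169.0 N.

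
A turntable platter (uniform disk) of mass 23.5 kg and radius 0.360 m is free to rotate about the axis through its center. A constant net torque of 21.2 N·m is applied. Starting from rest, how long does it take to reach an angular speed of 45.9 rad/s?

I = ½MR² = (1/2)(23.5)(0.360)² = 1.523 kg·m².
α = τ/I = 21.2/1.523 = 13.92 rad/s².
ω = αt ⇒ t = ω/α = 45.9/13.92 = 3.297 s.

t ≈ 3.30 s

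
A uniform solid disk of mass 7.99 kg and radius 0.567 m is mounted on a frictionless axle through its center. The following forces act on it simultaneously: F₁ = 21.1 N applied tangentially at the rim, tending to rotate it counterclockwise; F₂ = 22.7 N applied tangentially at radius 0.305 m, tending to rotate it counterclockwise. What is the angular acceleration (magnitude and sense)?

I = ½MR² = (1/2)(7.99)(0.567)² = 1.284 kg·m².
Taking counterclockwise as positive: τ₁ = +(21.1)(0.567) = +11.96 N·m; τ₂ = +(22.7)(0.305) = +6.923 N·m.
Net torque τ = 18.89 N·m.
α = τ/I = 18.89/1.284 = 14.71 rad/s².

α ≈ 14.7 rad/s², counterclockwise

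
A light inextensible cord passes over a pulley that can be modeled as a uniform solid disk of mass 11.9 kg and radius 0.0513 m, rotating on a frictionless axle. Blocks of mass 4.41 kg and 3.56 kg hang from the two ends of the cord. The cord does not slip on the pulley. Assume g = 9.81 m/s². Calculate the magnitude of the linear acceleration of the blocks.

a ≈ 0.599 m/s²

I = ½MR² = (1/2)(11.9)(0.0513)² = 0.01566 kg·m².
Heavier block: m₁g − T₁ = m₁a. Lighter block: T₂ − m₂g = m₂a.
Pulley: (T₁ − T₂)R = Iα = I(a/R), so T₁ − T₂ = (I/R²)a = (1/2)M_p a = 5.950·a.
Adding the three: (m₁ − m₂)g = (m₁ + m₂ + 5.950)a, so a = (4.41 − 3.56)(9.81)/(4.41 + 3.56 + 5.950) = 0.5990 m/s².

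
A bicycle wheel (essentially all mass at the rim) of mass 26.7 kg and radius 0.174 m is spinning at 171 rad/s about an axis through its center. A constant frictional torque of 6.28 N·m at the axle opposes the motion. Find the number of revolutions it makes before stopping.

I = MR² = (26.7)(0.174)² = 0.8084 kg·m².
The net torque has magnitude 6.28 N·m, opposing ω.
|α| = τ/I = 6.280/0.8084 = 7.769 rad/s² (deceleration).
ω² = ω₀² − 2|α|θ with ω = 0 ⇒ θ = ω₀²/(2|α|) = 1882 rad = 299.5 rev.

≈ 300 revolutions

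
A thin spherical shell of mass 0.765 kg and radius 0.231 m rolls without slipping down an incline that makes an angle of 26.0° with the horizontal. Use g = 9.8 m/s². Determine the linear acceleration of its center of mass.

a ≈ 2.58 m/s²

Translation along the incline: Mg sinθ − f = Ma.
Rotation about the center: fR = Iα with I = (2/3)MR². No-slip gives a = αR, so f = (I/R²)a = (2/3)M a.
Substituting: Mg sinθ = (1 + 0.6667)Ma, so a = g sinθ/(1 + 0.6667) = (9.8) sin 26.0° / 1.667 = 2.578 m/s².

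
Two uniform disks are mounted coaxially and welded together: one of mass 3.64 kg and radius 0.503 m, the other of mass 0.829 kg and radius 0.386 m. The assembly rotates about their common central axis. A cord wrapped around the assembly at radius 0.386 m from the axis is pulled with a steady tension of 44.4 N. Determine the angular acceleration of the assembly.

I = ½M₁R₁² + ½M₂R₂² = ½(3.64)(0.503)² + ½(0.829)(0.386)² = 0.5222 kg·m².
τ = F r = (44.4)(0.386) = 17.14 N·m.
α = τ/I = 17.14/0.5222 = 32.82 rad/s².

α ≈ 32.8 rad/s²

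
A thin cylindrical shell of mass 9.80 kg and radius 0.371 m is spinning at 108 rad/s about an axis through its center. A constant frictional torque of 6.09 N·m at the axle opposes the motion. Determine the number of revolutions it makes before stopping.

I = MR² = (9.80)(0.371)² = 1.349 kg·m².
The net torque has magnitude 6.09 N·m, opposing ω.
|α| = τ/I = 6.090/1.349 = 4.515 rad/s² (deceleration).
ω² = ω₀² − 2|α|θ with ω = 0 ⇒ θ = ω₀²/(2|α|) = 1292 rad = 205.6 rev.

≈ 206 revolutions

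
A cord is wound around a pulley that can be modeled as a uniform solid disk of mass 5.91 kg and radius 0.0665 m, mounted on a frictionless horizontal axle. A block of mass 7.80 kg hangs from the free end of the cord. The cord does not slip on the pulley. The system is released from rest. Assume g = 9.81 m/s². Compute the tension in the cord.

T ≈ 21.0 N

I = ½MR² = (1/2)(5.91)(0.0665)² = 0.01307 kg·m².
Block: mg − T = ma. Pulley: TR = Iα. No-slip: a = αR, so T = (I/R²)a = 2.955·a.
Then mg = (m + 2.955)a, so a = (7.80)(9.81)/(7.80 + 2.955) = 7.115 m/s².
T = 2.955·a = 21.02 N.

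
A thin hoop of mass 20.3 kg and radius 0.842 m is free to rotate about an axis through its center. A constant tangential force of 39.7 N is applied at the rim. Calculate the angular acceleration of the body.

α ≈ 2.32 rad/s²

I = MR² = (20.3)(0.842)² = 14.39 kg·m².
τ = F R = (39.7)(0.842) = 33.43 N·m.
From τ = Iα: α = 33.43/14.39 = 2.323 rad/s².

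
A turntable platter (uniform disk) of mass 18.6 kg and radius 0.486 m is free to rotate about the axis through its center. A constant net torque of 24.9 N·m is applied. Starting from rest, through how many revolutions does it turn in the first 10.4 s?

≈ 97.6 revolutions

I = ½MR² = (1/2)(18.6)(0.486)² = 2.197 kg·m².
α = τ/I = 24.9/2.197 = 11.34 rad/s².
θ = ½αt² = ½(11.34)(10.4)² = 613.0 rad.
Revolutions = θ/(2π) = 97.57.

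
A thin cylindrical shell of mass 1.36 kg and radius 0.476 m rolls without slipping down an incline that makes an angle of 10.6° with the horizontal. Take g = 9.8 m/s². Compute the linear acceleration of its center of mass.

Translation along the incline: Mg sinθ − f = Ma.
Rotation about the center: fR = Iα with I = MR². No-slip gives a = αR, so f = (I/R²)a = M a.
Substituting: Mg sinθ = (1 + 1.000)Ma, so a = g sinθ/(1 + 1.000) = (9.8) sin 10.6° / 2.000 = 0.9014 m/s².

a ≈ 0.901 m/s²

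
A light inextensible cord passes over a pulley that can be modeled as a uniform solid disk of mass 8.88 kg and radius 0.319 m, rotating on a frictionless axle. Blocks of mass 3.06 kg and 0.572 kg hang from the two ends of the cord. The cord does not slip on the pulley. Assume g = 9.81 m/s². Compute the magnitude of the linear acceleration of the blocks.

I = ½MR² = (1/2)(8.88)(0.319)² = 0.4518 kg·m².
Heavier block: m₁g − T₁ = m₁a. Lighter block: T₂ − m₂g = m₂a.
Pulley: (T₁ − T₂)R = Iα = I(a/R), so T₁ − T₂ = (I/R²)a = (1/2)M_p a = 4.440·a.
Adding the three: (m₁ − m₂)g = (m₁ + m₂ + 4.440)a, so a = (3.06 − 0.572)(9.81)/(3.06 + 0.572 + 4.440) = 3.024 m/s².

a ≈ 3.02 m/s²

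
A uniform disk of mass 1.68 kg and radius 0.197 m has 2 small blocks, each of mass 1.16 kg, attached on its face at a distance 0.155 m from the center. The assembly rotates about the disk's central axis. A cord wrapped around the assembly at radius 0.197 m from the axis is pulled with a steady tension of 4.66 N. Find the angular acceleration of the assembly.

I_disk = ½MR² = ½(1.68)(0.197)² = 0.03260 kg·m².
I_blocks = 2·m·r² = 2(1.16)(0.155)² = 0.05574 kg·m².
Total I = 0.08834 kg·m².
τ = F r = (4.66)(0.197) = 0.9180 N·m.
α = τ/I = 0.9180/0.08834 = 10.39 rad/s².

α ≈ 10.4 rad/s²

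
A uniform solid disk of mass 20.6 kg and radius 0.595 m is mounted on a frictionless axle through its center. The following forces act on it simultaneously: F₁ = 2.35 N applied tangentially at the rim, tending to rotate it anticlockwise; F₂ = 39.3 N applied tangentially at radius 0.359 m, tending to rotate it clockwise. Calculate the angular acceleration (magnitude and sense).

I = ½MR² = (1/2)(20.6)(0.595)² = 3.646 kg·m².
Taking anticlockwise as positive: τ₁ = +(2.35)(0.595) = +1.398 N·m; τ₂ = −(39.3)(0.359) = −14.11 N·m.
Net torque τ = -12.71 N·m.
α = τ/I = -12.71/3.646 = -3.486 rad/s².

α ≈ 3.49 rad/s², clockwise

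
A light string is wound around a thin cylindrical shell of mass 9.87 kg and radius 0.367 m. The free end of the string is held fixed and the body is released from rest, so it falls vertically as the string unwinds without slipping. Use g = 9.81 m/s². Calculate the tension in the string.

T ≈ 48.4 N

Translation: Mg − T = Ma. Rotation about the center: TR = Iα with I = MR².
With a = αR: T = (I/R²)a = M a, so Mg = (1 + 1.000)Ma.
a = g/(1 + 1.000) = 9.81/2.000 = 4.905 m/s².
T = 1.000·M·a = (1.000)(9.87)(4.905) = 48.41 N.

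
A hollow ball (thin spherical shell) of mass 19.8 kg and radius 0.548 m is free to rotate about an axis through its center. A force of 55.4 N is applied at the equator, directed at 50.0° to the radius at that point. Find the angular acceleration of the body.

I = (2/3)MR² = (2/3)(19.8)(0.548)² = 3.964 kg·m².
Only the tangential component produces torque: τ = F R sinθ = (55.4)(0.548) sin 50.0° = 23.26 N·m.
From τ = Iα: α = 23.26/3.964 = 5.867 rad/s².

α ≈ 5.87 rad/s²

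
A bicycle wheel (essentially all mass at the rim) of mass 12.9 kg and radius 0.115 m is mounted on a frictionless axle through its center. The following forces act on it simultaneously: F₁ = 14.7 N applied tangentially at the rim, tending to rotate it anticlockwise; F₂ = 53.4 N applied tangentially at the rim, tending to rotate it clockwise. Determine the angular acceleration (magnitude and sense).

α ≈ 26.1 rad/s², clockwise

I = MR² = (12.9)(0.115)² = 0.1706 kg·m².
Taking anticlockwise as positive: τ₁ = +(14.7)(0.115) = +1.690 N·m; τ₂ = −(53.4)(0.115) = −6.141 N·m.
Net torque τ = -4.450 N·m.
α = τ/I = -4.450/0.1706 = -26.09 rad/s².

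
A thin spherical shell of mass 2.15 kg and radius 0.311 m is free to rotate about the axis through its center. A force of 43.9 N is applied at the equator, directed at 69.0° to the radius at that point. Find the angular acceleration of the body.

I = (2/3)MR² = (2/3)(2.15)(0.311)² = 0.1386 kg·m².
Only the tangential component produces torque: τ = F R sinθ = (43.9)(0.311) sin 69.0° = 12.75 N·m.
Newton's second law for rotation, τ = Iα, gives α = τ/I = 12.75/0.1386 = 91.94 rad/s².

α ≈ 91.9 rad/s²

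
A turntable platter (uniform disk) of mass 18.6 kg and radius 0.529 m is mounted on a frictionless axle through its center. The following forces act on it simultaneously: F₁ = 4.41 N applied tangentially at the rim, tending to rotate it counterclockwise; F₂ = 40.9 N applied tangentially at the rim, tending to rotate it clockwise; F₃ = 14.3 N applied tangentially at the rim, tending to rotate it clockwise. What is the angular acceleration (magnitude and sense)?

α ≈ 10.3 rad/s², clockwise

I = ½MR² = (1/2)(18.6)(0.529)² = 2.603 kg·m².
Taking counterclockwise as positive: τ₁ = +(4.41)(0.529) = +2.333 N·m; τ₂ = −(40.9)(0.529) = −21.64 N·m; τ₃ = −(14.3)(0.529) = −7.565 N·m.
Net torque τ = -26.87 N·m.
α = τ/I = -26.87/2.603 = -10.32 rad/s².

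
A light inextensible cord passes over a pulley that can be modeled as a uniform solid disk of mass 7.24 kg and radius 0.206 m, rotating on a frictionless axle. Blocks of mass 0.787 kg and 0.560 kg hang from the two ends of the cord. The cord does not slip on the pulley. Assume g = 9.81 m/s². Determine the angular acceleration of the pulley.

I = ½MR² = (1/2)(7.24)(0.206)² = 0.1536 kg·m².
Heavier block: m₁g − T₁ = m₁a. Lighter block: T₂ − m₂g = m₂a.
Pulley: (T₁ − T₂)R = Iα = I(a/R), so T₁ − T₂ = (I/R²)a = (1/2)M_p a = 3.620·a.
Adding the three: (m₁ − m₂)g = (m₁ + m₂ + 3.620)a, so a = (0.787 − 0.560)(9.81)/(0.787 + 0.560 + 3.620) = 0.4483 m/s².
α = a/R = 0.4483/0.206 = 2.176 rad/s².

α ≈ 2.18 rad/s²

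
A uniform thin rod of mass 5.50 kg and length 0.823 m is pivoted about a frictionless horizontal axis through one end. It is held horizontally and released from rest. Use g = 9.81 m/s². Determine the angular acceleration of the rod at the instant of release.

About the pivot, I = (1/3)ML² = (1/3)(5.50)(0.823)² = 1.242 kg·m².
The weight acts at the center, a distance L/2 = 0.4115 m from the pivot; τ = Mg(L/2) = 22.20 N·m.
α = τ/I = 22.20/1.242 = 17.88 rad/s².
(Equivalently α = (3g/(2L)) = 17.88 rad/s².)

α ≈ 17.9 rad/s²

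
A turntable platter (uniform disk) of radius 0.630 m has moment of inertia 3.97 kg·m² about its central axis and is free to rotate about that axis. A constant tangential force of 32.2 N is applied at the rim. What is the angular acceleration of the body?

τ = F R = (32.2)(0.630) = 20.29 N·m.
From τ = Iα: α = 20.29/3.970 = 5.110 rad/s².

α ≈ 5.11 rad/s²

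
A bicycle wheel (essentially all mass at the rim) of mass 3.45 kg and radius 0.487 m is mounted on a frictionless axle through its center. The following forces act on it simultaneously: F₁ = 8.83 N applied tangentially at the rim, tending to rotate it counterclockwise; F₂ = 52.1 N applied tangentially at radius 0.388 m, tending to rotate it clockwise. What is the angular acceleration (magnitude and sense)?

I = MR² = (3.45)(0.487)² = 0.8182 kg·m².
Taking counterclockwise as positive: τ₁ = +(8.83)(0.487) = +4.300 N·m; τ₂ = −(52.1)(0.388) = −20.21 N·m.
Net torque τ = -15.91 N·m.
α = τ/I = -15.91/0.8182 = -19.45 rad/s².

α ≈ 19.4 rad/s², clockwise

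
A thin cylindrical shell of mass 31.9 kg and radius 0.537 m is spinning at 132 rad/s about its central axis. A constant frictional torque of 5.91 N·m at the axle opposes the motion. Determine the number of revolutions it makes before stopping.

I = MR² = (31.9)(0.537)² = 9.199 kg·m².
The net torque has magnitude 5.91 N·m, opposing ω.
|α| = τ/I = 5.910/9.199 = 0.6425 rad/s² (deceleration).
ω² = ω₀² − 2|α|θ with ω = 0 ⇒ θ = ω₀²/(2|α|) = 13560 rad = 2158 rev.

≈ 2160 revolutions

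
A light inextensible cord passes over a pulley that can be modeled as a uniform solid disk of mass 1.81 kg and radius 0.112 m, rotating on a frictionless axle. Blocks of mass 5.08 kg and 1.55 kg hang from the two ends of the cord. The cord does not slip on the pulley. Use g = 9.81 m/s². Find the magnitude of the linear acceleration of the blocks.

a ≈ 4.60 m/s²

I = ½MR² = (1/2)(1.81)(0.112)² = 0.01135 kg·m².
Heavier block: m₁g − T₁ = m₁a. Lighter block: T₂ − m₂g = m₂a.
Pulley: (T₁ − T₂)R = Iα = I(a/R), so T₁ − T₂ = (I/R²)a = (1/2)M_p a = 0.9050·a.
Adding the three: (m₁ − m₂)g = (m₁ + m₂ + 0.9050)a, so a = (5.08 − 1.55)(9.81)/(5.08 + 1.55 + 0.9050) = 4.596 m/s².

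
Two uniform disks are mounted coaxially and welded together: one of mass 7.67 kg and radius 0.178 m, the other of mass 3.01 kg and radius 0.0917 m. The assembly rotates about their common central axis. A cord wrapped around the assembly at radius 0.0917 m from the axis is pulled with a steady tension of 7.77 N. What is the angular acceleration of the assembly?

α ≈ 5.31 rad/s²

I = ½M₁R₁² + ½M₂R₂² = ½(7.67)(0.178)² + ½(3.01)(0.0917)² = 0.1342 kg·m².
τ = F r = (7.77)(0.0917) = 0.7125 N·m.
α = τ/I = 0.7125/0.1342 = 5.311 rad/s².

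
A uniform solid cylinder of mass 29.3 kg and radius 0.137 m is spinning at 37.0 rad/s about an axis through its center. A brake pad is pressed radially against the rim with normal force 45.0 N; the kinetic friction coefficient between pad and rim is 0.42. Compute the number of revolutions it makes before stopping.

I = ½MR² = (1/2)(29.3)(0.137)² = 0.2750 kg·m².
Friction force f = μN = (0.42)(45.0) = 18.90 N at the rim; torque magnitude τ = fR = 2.589 N·m, opposing ω.
|α| = τ/I = 2.589/0.2750 = 9.417 rad/s² (deceleration).
ω² = ω₀² − 2|α|θ with ω = 0 ⇒ θ = ω₀²/(2|α|) = 72.69 rad = 11.57 rev.

≈ 11.6 revolutions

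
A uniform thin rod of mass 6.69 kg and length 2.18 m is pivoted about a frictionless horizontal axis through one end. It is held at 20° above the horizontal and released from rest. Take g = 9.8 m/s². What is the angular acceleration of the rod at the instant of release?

About the pivot, I = (1/3)ML² = (1/3)(6.69)(2.18)² = 10.60 kg·m².
The weight acts at the center, a distance L/2 = 1.090 m from the pivot; τ = Mg(L/2) cos 20° = 67.15 N·m.
α = τ/I = 67.15/10.60 = 6.336 rad/s².

α ≈ 6.34 rad/s²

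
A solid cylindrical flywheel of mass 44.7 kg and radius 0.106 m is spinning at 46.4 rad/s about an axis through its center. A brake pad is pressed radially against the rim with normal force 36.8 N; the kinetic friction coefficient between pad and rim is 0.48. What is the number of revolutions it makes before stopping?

I = ½MR² = (1/2)(44.7)(0.106)² = 0.2511 kg·m².
Friction force f = μN = (0.48)(36.8) = 17.66 N at the rim; torque magnitude τ = fR = 1.872 N·m, opposing ω.
|α| = τ/I = 1.872/0.2511 = 7.456 rad/s² (deceleration).
ω² = ω₀² − 2|α|θ with ω = 0 ⇒ θ = ω₀²/(2|α|) = 144.4 rad = 22.98 rev.

≈ 23.0 revolutions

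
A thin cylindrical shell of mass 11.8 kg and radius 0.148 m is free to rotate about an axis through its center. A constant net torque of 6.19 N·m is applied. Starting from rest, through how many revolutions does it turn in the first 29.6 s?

≈ 1670 revolutions

I = MR² = (11.8)(0.148)² = 0.2585 kg·m².
α = τ/I = 6.19/0.2585 = 23.95 rad/s².
θ = ½αt² = ½(23.95)(29.6)² = 10490 rad.
Revolutions = θ/(2π) = 1670.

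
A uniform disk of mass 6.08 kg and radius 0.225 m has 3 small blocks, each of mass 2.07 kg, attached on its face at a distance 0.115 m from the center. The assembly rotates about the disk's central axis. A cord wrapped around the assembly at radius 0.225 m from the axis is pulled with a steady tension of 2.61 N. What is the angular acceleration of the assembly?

I_disk = ½MR² = ½(6.08)(0.225)² = 0.1539 kg·m².
I_blocks = 3·m·r² = 3(2.07)(0.115)² = 0.08213 kg·m².
Total I = 0.2360 kg·m².
τ = F r = (2.61)(0.225) = 0.5872 N·m.
α = τ/I = 0.5872/0.2360 = 2.488 rad/s².

α ≈ 2.49 rad/s²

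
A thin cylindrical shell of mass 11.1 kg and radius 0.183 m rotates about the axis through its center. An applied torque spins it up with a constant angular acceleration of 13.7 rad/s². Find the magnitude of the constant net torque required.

τ ≈ 5.09 N·m

I = MR² = (11.1)(0.183)² = 0.3717 kg·m².
τ = Iα = (0.3717)(13.70) = 5.093 N·m.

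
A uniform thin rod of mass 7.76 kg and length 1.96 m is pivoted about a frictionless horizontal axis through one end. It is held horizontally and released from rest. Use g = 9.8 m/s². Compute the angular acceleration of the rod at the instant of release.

α ≈ 7.50 rad/s²

About the pivot, I = (1/3)ML² = (1/3)(7.76)(1.96)² = 9.937 kg·m².
The weight acts at the center, a distance L/2 = 0.9800 m from the pivot; τ = Mg(L/2) = 74.53 N·m.
α = τ/I = 74.53/9.937 = 7.500 rad/s².
(Equivalently α = (3g/(2L)) = 7.500 rad/s².)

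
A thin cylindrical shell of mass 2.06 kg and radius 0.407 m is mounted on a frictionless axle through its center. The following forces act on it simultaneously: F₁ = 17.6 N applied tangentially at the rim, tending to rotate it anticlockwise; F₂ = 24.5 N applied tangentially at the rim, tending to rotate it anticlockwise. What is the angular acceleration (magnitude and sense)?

α ≈ 50.2 rad/s², anticlockwise

I = MR² = (2.06)(0.407)² = 0.3412 kg·m².
Taking anticlockwise as positive: τ₁ = +(17.6)(0.407) = +7.163 N·m; τ₂ = +(24.5)(0.407) = +9.971 N·m.
Net torque τ = 17.13 N·m.
α = τ/I = 17.13/0.3412 = 50.21 rad/s².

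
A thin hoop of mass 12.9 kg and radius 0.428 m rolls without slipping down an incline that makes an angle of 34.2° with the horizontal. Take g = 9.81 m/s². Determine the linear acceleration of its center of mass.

a ≈ 2.76 m/s²

Translation along the incline: Mg sinθ − f = Ma.
Rotation about the center: fR = Iα with I = MR². No-slip gives a = αR, so f = (I/R²)a = M a.
Substituting: Mg sinθ = (1 + 1.000)Ma, so a = g sinθ/(1 + 1.000) = (9.81) sin 34.2° / 2.000 = 2.757 m/s².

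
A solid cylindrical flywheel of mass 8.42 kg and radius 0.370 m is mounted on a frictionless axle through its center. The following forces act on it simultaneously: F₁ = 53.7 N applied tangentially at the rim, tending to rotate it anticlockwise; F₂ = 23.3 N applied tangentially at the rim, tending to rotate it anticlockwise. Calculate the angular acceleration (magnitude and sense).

α ≈ 49.4 rad/s², anticlockwise

I = ½MR² = (1/2)(8.42)(0.370)² = 0.5763 kg·m².
Taking anticlockwise as positive: τ₁ = +(53.7)(0.370) = +19.87 N·m; τ₂ = +(23.3)(0.370) = +8.621 N·m.
Net torque τ = 28.49 N·m.
α = τ/I = 28.49/0.5763 = 49.43 rad/s².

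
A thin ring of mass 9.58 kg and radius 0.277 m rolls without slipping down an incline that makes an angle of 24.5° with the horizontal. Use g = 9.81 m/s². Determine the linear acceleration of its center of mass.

a ≈ 2.03 m/s²

Translation along the incline: Mg sinθ − f = Ma.
Rotation about the center: fR = Iα with I = MR². No-slip gives a = αR, so f = (I/R²)a = M a.
Substituting: Mg sinθ = (1 + 1.000)Ma, so a = g sinθ/(1 + 1.000) = (9.81) sin 24.5° / 2.000 = 2.034 m/s².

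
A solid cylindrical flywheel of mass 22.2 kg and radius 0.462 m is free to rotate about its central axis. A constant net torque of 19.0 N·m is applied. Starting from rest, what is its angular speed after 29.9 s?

ω ≈ 240 rad/s

I = ½MR² = (1/2)(22.2)(0.462)² = 2.369 kg·m².
α = τ/I = 19.0/2.369 = 8.019 rad/s².
ω = ω₀ + αt = 0 + (8.019)(29.9) = 239.8 rad/s.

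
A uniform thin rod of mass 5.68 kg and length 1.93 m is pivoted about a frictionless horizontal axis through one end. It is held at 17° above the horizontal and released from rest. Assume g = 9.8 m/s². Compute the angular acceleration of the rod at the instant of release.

α ≈ 7.28 rad/s²

About the pivot, I = (1/3)ML² = (1/3)(5.68)(1.93)² = 7.052 kg·m².
The weight acts at the center, a distance L/2 = 0.9650 m from the pivot; τ = Mg(L/2) cos 17° = 51.37 N·m.
α = τ/I = 51.37/7.052 = 7.284 rad/s².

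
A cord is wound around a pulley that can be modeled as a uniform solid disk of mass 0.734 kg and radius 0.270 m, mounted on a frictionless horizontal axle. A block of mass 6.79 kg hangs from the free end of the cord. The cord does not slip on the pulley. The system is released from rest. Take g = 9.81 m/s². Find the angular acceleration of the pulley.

I = ½MR² = (1/2)(0.734)(0.270)² = 0.02675 kg·m².
Block: mg − T = ma. Pulley: TR = Iα. No-slip: a = αR, so T = (I/R²)a = 0.3670·a.
Then mg = (m + 0.3670)a, so a = (6.79)(9.81)/(6.79 + 0.3670) = 9.307 m/s².
α = a/R = 9.307/0.270 = 34.47 rad/s².

α ≈ 34.5 rad/s²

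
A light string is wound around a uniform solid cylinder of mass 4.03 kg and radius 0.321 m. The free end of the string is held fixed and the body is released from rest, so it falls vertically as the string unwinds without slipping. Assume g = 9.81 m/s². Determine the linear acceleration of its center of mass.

a ≈ 6.54 m/s²

Translation: Mg − T = Ma. Rotation about the center: TR = Iα with I = ½MR².
With a = αR: T = (I/R²)a = (1/2)M a, so Mg = (1 + 0.5000)Ma.
a = g/(1 + 0.5000) = 9.81/1.500 = 6.540 m/s².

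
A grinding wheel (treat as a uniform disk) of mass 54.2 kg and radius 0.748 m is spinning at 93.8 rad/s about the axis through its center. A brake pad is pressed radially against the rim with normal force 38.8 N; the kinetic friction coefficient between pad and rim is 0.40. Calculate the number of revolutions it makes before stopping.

I = ½MR² = (1/2)(54.2)(0.748)² = 15.16 kg·m².
Friction force f = μN = (0.40)(38.8) = 15.52 N at the rim; torque magnitude τ = fR = 11.61 N·m, opposing ω.
|α| = τ/I = 11.61/15.16 = 0.7656 rad/s² (deceleration).
ω² = ω₀² − 2|α|θ with ω = 0 ⇒ θ = ω₀²/(2|α|) = 5746 rad = 914.5 rev.

≈ 914 revolutions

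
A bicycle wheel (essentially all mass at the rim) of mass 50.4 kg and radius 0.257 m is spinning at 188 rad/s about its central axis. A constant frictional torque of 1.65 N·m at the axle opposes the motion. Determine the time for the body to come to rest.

t ≈ 379 s

I = MR² = (50.4)(0.257)² = 3.329 kg·m².
The net torque has magnitude 1.65 N·m, opposing ω.
|α| = τ/I = 1.650/3.329 = 0.4957 rad/s² (deceleration).
0 = ω₀ − |α|t ⇒ t = ω₀/|α| = 188/0.4957 = 379.3 s.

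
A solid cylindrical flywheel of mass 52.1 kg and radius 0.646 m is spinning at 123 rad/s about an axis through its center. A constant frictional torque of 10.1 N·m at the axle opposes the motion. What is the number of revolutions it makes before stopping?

I = ½MR² = (1/2)(52.1)(0.646)² = 10.87 kg·m².
The net torque has magnitude 10.1 N·m, opposing ω.
|α| = τ/I = 10.10/10.87 = 0.9291 rad/s² (deceleration).
ω² = ω₀² − 2|α|θ with ω = 0 ⇒ θ = ω₀²/(2|α|) = 8142 rad = 1296 rev.

≈ 1300 revolutions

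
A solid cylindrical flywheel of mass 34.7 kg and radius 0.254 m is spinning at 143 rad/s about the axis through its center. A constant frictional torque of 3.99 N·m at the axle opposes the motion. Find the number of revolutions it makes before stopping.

I = ½MR² = (1/2)(34.7)(0.254)² = 1.119 kg·m².
The net torque has magnitude 3.99 N·m, opposing ω.
|α| = τ/I = 3.990/1.119 = 3.565 rad/s² (deceleration).
ω² = ω₀² − 2|α|θ with ω = 0 ⇒ θ = ω₀²/(2|α|) = 2868 rad = 456.5 rev.

≈ 457 revolutions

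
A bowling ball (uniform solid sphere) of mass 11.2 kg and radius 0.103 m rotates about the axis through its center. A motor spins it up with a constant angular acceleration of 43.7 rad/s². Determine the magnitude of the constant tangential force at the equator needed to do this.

F ≈ 20.2 N

I = (2/5)MR² = (2/5)(11.2)(0.103)² = 0.04753 kg·m².
The required torque is τ = Iα = (0.04753)(43.70) = 2.077 N·m.
A tangential force at the equator gives τ = FR, so F = τ/R = 2.077/0.103 = 20.16 N.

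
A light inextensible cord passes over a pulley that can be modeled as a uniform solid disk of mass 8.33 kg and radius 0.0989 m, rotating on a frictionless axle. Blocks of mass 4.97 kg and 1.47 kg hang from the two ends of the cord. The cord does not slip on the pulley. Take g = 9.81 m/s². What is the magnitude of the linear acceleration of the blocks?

a ≈ 3.24 m/s²

I = ½MR² = (1/2)(8.33)(0.0989)² = 0.04074 kg·m².
Heavier block: m₁g − T₁ = m₁a. Lighter block: T₂ − m₂g = m₂a.
Pulley: (T₁ − T₂)R = Iα = I(a/R), so T₁ − T₂ = (I/R²)a = (1/2)M_p a = 4.165·a.
Adding the three: (m₁ − m₂)g = (m₁ + m₂ + 4.165)a, so a = (4.97 − 1.47)(9.81)/(4.97 + 1.47 + 4.165) = 3.238 m/s².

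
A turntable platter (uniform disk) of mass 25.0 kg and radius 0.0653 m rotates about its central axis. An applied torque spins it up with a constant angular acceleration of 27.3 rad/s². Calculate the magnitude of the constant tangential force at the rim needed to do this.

I = ½MR² = (1/2)(25.0)(0.0653)² = 0.05330 kg·m².
The required torque is τ = Iα = (0.05330)(27.30) = 1.455 N·m.
A tangential force at the rim gives τ = FR, so F = τ/R = 1.455/0.0653 = 22.28 N.

F ≈ 22.3 N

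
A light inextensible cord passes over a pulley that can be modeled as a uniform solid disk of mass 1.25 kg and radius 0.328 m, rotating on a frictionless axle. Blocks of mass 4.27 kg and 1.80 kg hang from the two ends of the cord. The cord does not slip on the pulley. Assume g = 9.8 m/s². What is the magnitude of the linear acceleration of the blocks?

I = ½MR² = (1/2)(1.25)(0.328)² = 0.06724 kg·m².
Heavier block: m₁g − T₁ = m₁a. Lighter block: T₂ − m₂g = m₂a.
Pulley: (T₁ − T₂)R = Iα = I(a/R), so T₁ − T₂ = (I/R²)a = (1/2)M_p a = 0.6250·a.
Adding the three: (m₁ − m₂)g = (m₁ + m₂ + 0.6250)a, so a = (4.27 − 1.80)(9.8)/(4.27 + 1.80 + 0.6250) = 3.616 m/s².

a ≈ 3.62 m/s²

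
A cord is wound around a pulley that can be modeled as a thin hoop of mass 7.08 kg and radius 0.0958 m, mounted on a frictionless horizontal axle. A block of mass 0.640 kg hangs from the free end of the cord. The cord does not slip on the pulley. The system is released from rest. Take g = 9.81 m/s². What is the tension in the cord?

T ≈ 5.76 N

I = MR² = (7.08)(0.0958)² = 0.06498 kg·m².
Block: mg − T = ma. Pulley: TR = Iα. No-slip: a = αR, so T = (I/R²)a = 7.080·a.
Then mg = (m + 7.080)a, so a = (0.640)(9.81)/(0.640 + 7.080) = 0.8133 m/s².
T = 7.080·a = 5.758 N.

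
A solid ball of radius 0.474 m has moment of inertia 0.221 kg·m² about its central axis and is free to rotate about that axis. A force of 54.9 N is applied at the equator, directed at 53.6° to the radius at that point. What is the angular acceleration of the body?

α ≈ 94.8 rad/s²

Only the tangential component produces torque: τ = F R sinθ = (54.9)(0.474) sin 53.6° = 20.95 N·m.
From τ = Iα: α = 20.95/0.2210 = 94.78 rad/s².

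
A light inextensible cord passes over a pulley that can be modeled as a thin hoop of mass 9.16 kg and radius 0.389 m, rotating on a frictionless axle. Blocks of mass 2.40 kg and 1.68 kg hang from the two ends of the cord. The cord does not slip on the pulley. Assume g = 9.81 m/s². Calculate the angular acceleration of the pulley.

I = MR² = (9.16)(0.389)² = 1.386 kg·m².
Heavier block: m₁g − T₁ = m₁a. Lighter block: T₂ − m₂g = m₂a.
Pulley: (T₁ − T₂)R = Iα = I(a/R), so T₁ − T₂ = (I/R²)a = 1·M_p a = 9.160·a.
Adding the three: (m₁ − m₂)g = (m₁ + m₂ + 9.160)a, so a = (2.40 − 1.68)(9.81)/(2.40 + 1.68 + 9.160) = 0.5335 m/s².
α = a/R = 0.5335/0.389 = 1.371 rad/s².

α ≈ 1.37 rad/s²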